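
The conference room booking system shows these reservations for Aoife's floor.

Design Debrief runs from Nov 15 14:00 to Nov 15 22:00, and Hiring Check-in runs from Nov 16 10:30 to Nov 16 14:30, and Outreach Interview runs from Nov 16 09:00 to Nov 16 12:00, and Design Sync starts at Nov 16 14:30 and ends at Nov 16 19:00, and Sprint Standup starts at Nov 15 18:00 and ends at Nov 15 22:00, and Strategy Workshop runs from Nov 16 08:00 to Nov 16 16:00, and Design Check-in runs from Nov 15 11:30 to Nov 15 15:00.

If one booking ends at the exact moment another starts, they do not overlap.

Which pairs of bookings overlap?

Design Check-in & Design Debrief, Design Debrief & Sprint Standup, Design Sync & Strategy Workshop, Hiring Check-in & Outreach Interview, Hiring Check-in & Strategy Workshop, Outreach Interview & Strategy Workshop

Check each pair: they overlap iff neither finishes before the other starts.
Sorted by start: Design Check-in, Design Debrief, Sprint Standup, Strategy Workshop, Outreach Interview, Hiring Check-in, Design Sync.
Design Debrief starts before Design Check-in ends → Design Check-in and Design Debrief overlap.
Sprint Standup starts after Design Check-in ends — done with Design Check-in.
Sprint Standup starts before Design Debrief ends → Design Debrief and Sprint Standup overlap.
Strategy Workshop starts after Design Debrief ends — done with Design Debrief.
Strategy Workshop starts after Sprint Standup ends — done with Sprint Standup.
Outreach Interview starts before Strategy Workshop ends → Strategy Workshop and Outreach Interview overlap.
Hiring Check-in starts before Strategy Workshop ends → Strategy Workshop and Hiring Check-in overlap.
Design Sync starts before Strategy Workshop ends → Strategy Workshop and Design Sync overlap.
Hiring Check-in starts before Outreach Interview ends → Outreach Interview and Hiring Check-in overlap.
Design Sync starts after Outreach Interview ends.
Design Sync starts exactly when Hiring Check-in ends (back-to-back, no overlap).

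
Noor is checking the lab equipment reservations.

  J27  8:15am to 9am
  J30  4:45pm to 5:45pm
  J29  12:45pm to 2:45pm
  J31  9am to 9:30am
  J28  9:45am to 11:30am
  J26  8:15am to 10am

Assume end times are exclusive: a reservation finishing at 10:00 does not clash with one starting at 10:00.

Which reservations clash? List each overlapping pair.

J26 & J27, J26 & J28, J26 & J31

Sorted by start: J26, J27, J31, J28, J29, J30.
J27 starts before J26 ends → J26 and J27 overlap.
J31 starts before J26 ends → J26 and J31 overlap.
J28 starts before J26 ends → J26 and J28 overlap.
J29 starts after J26 ends — done with J26.
J31 starts exactly when J27 ends (back-to-back, no overlap) — done with J27.
J28 starts after J31 ends — done with J31.
J29 starts after J28 ends — done with J28.
J30 starts after J29 ends.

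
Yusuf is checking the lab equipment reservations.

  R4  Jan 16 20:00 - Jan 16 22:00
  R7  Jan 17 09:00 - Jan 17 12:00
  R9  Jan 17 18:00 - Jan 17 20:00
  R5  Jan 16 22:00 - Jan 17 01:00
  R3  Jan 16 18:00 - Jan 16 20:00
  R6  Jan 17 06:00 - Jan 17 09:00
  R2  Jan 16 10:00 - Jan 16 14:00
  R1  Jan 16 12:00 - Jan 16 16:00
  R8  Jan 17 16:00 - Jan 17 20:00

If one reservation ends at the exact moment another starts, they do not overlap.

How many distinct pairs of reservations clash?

2

Sorted by start: R2, R1, R3, R4, R5, R6, R7, R8, R9.
R1 starts before R2 ends → R2 and R1 overlap.
R3 starts after R2 ends — done with R2.
R3 starts after R1 ends — done with R1.
R4 starts exactly when R3 ends (back-to-back, no overlap) — done with R3.
R5 starts exactly when R4 ends (back-to-back, no overlap) — done with R4.
R6 starts after R5 ends — done with R5.
R7 starts exactly when R6 ends (back-to-back, no overlap) — done with R6.
R8 starts after R7 ends — done with R7.
R9 starts before R8 ends → R8 and R9 overlap.
Overlapping pairs: R1 & R2, R8 & R9 — 2 in total.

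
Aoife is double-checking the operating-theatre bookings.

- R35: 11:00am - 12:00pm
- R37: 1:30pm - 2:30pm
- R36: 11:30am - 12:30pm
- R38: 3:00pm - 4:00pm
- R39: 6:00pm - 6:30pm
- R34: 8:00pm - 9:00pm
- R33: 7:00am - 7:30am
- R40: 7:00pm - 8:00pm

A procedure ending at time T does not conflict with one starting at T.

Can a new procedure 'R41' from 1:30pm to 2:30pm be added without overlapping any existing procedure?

R33: ends 7:30am at or before R41 starts 1:30pm → clear.
R35: ends 12:00pm at or before R41 starts 1:30pm → clear.
R36: ends 12:30pm at or before R41 starts 1:30pm → clear.
R37: starts 1:30pm before R41 ends 2:30pm, and ends 2:30pm after R41 starts 1:30pm → overlap.
R38: starts 3:00pm at or after R41 ends 2:30pm → clear.
R39: starts 6:00pm at or after R41 ends 2:30pm → clear.
R40: starts 7:00pm at or after R41 ends 2:30pm → clear.
R34: starts 8:00pm at or after R41 ends 2:30pm → clear.
R41 overlaps R37.

No — it overlaps R37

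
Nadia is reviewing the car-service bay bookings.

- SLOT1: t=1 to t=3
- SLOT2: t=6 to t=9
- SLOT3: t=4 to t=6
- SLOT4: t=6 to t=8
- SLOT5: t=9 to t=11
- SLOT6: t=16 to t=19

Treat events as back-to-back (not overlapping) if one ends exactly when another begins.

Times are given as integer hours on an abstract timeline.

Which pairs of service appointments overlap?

SLOT2 & SLOT4

Sorted by start: SLOT1, SLOT3, SLOT2, SLOT4, SLOT5, SLOT6.
SLOT3 starts after SLOT1 ends, so SLOT1 has no further overlaps.
SLOT2 starts exactly when SLOT3 ends (back-to-back, no overlap), so SLOT3 has no further overlaps.
SLOT4 starts before SLOT2 ends → SLOT2 and SLOT4 overlap.
SLOT5 starts exactly when SLOT2 ends (back-to-back, no overlap), so SLOT2 has no further overlaps.
SLOT5 starts after SLOT4 ends, so SLOT4 has no further overlaps.
SLOT6 starts after SLOT5 ends.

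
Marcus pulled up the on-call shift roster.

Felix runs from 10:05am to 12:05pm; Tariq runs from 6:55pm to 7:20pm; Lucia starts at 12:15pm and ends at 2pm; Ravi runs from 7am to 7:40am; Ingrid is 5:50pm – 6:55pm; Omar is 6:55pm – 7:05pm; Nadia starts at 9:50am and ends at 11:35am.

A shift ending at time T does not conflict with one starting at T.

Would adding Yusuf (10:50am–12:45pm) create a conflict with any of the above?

Ravi: ends 7:40am at or before Yusuf starts 10:50am → clear.
Nadia: starts 9:50am before Yusuf ends 12:45pm, and ends 11:35am after Yusuf starts 10:50am → overlap.
Felix: starts 10:05am before Yusuf ends 12:45pm, and ends 12:05pm after Yusuf starts 10:50am → overlap.
Lucia: starts 12:15pm before Yusuf ends 12:45pm, and ends 2pm after Yusuf starts 10:50am → overlap.
Ingrid: starts 5:50pm at or after Yusuf ends 12:45pm → clear.
Omar: starts 6:55pm at or after Yusuf ends 12:45pm → clear.
Tariq: starts 6:55pm at or after Yusuf ends 12:45pm → clear.
Yusuf overlaps Nadia, Felix, Lucia.

Yes — it overlaps Felix, Lucia, Nadia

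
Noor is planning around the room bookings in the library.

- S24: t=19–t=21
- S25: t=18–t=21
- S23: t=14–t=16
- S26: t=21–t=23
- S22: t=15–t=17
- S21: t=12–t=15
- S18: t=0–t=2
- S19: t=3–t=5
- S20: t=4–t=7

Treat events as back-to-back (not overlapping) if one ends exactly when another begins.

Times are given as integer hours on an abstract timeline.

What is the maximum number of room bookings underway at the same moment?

Sweep the timeline, counting +1 at each start and −1 at each end (ends before starts at a tie):
t=0 start S18 → 1
t=2 end S18 → 0
t=3 start S19 → 1
t=4 start S20 → 2
t=5 end S19 → 1
t=7 end S20 → 0
t=12 start S21 → 1
t=14 start S23 → 2
t=15 end S21 → 1
t=15 start S22 → 2
t=16 end S23 → 1
t=17 end S22 → 0
t=18 start S25 → 1
t=19 start S24 → 2
t=21 end S24 → 1
t=21 end S25 → 0
t=21 start S26 → 1
t=23 end S26 → 0
Peak is 2, at t=4 (S19, S20).

2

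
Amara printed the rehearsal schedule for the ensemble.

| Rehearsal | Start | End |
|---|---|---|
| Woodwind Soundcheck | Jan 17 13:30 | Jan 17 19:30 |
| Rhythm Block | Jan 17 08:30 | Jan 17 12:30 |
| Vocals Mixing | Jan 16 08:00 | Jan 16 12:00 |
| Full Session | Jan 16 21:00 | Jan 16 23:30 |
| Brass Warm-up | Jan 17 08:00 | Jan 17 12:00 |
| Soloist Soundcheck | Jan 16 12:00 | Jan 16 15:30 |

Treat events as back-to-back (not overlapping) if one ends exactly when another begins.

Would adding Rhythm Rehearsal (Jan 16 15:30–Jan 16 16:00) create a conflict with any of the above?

No — it doesn't clash with anything

Vocals Mixing: ends Jan 16 12:00 at or before Rhythm Rehearsal starts Jan 16 15:30 → clear.
Soloist Soundcheck: ends Jan 16 15:30 at or before Rhythm Rehearsal starts Jan 16 15:30 → clear.
Full Session: starts Jan 16 21:00 at or after Rhythm Rehearsal ends Jan 16 16:00 → clear.
Brass Warm-up: starts Jan 17 08:00 at or after Rhythm Rehearsal ends Jan 16 16:00 → clear.
Rhythm Block: starts Jan 17 08:30 at or after Rhythm Rehearsal ends Jan 16 16:00 → clear.
Woodwind Soundcheck: starts Jan 17 13:30 at or after Rhythm Rehearsal ends Jan 16 16:00 → clear.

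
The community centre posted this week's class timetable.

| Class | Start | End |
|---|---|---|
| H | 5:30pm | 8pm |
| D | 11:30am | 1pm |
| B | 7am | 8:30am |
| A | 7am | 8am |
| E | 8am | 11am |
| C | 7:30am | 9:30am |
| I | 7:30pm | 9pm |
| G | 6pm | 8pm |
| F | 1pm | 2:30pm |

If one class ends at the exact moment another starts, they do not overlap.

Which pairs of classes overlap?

Sorted by start: A, B, C, E, D, F, H, G, I.
B starts before A ends → A and B overlap.
C starts before A ends → A and C overlap.
E starts exactly when A ends (back-to-back, no overlap) — done with A.
C starts before B ends → B and C overlap.
E starts before B ends → B and E overlap.
D starts after B ends — done with B.
E starts before C ends → C and E overlap.
D starts after C ends — done with C.
D starts after E ends — done with E.
F starts exactly when D ends (back-to-back, no overlap) — done with D.
H starts after F ends — done with F.
G starts before H ends → H and G overlap.
I starts before H ends → H and I overlap.
I starts before G ends → G and I overlap.

A & B, A & C, B & C, B & E, C & E, G & H, G & I, H & I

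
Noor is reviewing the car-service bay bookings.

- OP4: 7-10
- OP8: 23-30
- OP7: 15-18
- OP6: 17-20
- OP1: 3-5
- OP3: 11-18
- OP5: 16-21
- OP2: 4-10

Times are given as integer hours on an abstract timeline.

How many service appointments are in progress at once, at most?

Sweep the timeline, counting +1 at each start and −1 at each end (ends before starts at a tie):
3 start OP1 → 1
4 start OP2 → 2
5 end OP1 → 1
7 start OP4 → 2
10 end OP2 → 1
10 end OP4 → 0
11 start OP3 → 1
15 start OP7 → 2
16 start OP5 → 3
17 start OP6 → 4
18 end OP3 → 3
18 end OP7 → 2
20 end OP6 → 1
21 end OP5 → 0
23 start OP8 → 1
30 end OP8 → 0
Peak is 4, at 17 (OP3, OP5, OP6, OP7).

4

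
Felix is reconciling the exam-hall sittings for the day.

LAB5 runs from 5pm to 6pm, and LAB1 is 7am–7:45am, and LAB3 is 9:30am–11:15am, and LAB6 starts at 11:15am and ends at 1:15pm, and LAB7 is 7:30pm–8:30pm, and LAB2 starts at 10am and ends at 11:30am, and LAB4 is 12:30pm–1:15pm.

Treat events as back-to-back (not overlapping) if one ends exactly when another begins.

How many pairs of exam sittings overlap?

3

Sorted by start: LAB1, LAB3, LAB2, LAB6, LAB4, LAB5, LAB7.
LAB3 starts after LAB1 ends, so LAB1 has no further overlaps.
LAB2 starts before LAB3 ends → LAB3 and LAB2 overlap.
LAB6 starts exactly when LAB3 ends (back-to-back, no overlap), so LAB3 has no further overlaps.
LAB6 starts before LAB2 ends → LAB2 and LAB6 overlap.
LAB4 starts after LAB2 ends, so LAB2 has no further overlaps.
LAB4 starts before LAB6 ends → LAB6 and LAB4 overlap.
LAB5 starts after LAB6 ends, so LAB6 has no further overlaps.
LAB5 starts after LAB4 ends, so LAB4 has no further overlaps.
LAB7 starts after LAB5 ends.
Overlapping pairs: LAB2 & LAB3, LAB2 & LAB6, LAB4 & LAB6 — 3 in total.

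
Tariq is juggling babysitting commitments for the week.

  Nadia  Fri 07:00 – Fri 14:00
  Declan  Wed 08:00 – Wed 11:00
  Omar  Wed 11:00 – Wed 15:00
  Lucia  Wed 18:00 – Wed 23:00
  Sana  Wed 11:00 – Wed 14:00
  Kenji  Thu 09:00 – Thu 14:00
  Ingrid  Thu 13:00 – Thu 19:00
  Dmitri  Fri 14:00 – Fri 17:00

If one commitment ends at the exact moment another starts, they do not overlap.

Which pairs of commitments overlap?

Ingrid & Kenji, Omar & Sana

Check each pair: they overlap iff neither finishes before the other starts.
Sorted by start: Declan, Omar, Sana, Lucia, Kenji, Ingrid, Nadia, Dmitri.
Omar starts exactly when Declan ends (back-to-back, no overlap), so nothing later overlaps Declan either.
Sana starts before Omar ends → Omar and Sana overlap.
Lucia starts after Omar ends, so nothing later overlaps Omar either.
Lucia starts after Sana ends, so nothing later overlaps Sana either.
Kenji starts after Lucia ends, so nothing later overlaps Lucia either.
Ingrid starts before Kenji ends → Kenji and Ingrid overlap.
Nadia starts after Kenji ends, so nothing later overlaps Kenji either.
Nadia starts after Ingrid ends, so nothing later overlaps Ingrid either.
Dmitri starts exactly when Nadia ends (back-to-back, no overlap).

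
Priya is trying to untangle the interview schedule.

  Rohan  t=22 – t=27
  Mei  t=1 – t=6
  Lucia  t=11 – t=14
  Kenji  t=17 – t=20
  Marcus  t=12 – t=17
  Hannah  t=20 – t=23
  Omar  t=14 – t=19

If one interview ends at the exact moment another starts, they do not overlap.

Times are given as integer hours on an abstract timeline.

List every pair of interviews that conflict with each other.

Hannah & Rohan, Kenji & Omar, Lucia & Marcus, Marcus & Omar

Two intervals overlap when each starts before the other ends.
Sorted by start: Mei, Lucia, Marcus, Omar, Kenji, Hannah, Rohan.
Lucia starts after Mei ends; Mei is clear from here.
Marcus starts before Lucia ends → Lucia and Marcus overlap.
Omar starts exactly when Lucia ends (back-to-back, no overlap); Lucia is clear from here.
Omar starts before Marcus ends → Marcus and Omar overlap.
Kenji starts exactly when Marcus ends (back-to-back, no overlap); Marcus is clear from here.
Kenji starts before Omar ends → Omar and Kenji overlap.
Hannah starts after Omar ends; Omar is clear from here.
Hannah starts exactly when Kenji ends (back-to-back, no overlap); Kenji is clear from here.
Rohan starts before Hannah ends → Hannah and Rohan overlap.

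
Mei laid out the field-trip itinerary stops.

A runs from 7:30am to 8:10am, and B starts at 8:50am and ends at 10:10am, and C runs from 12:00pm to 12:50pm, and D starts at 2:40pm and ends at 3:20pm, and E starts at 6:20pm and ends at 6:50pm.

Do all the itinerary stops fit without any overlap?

Sorted by start: A, B, C, D, E.
B starts after A ends; A is clear from here.
C starts after B ends; B is clear from here.
D starts after C ends; C is clear from here.
E starts after D ends.
Every pair is clear; the schedule has no overlaps.

Yes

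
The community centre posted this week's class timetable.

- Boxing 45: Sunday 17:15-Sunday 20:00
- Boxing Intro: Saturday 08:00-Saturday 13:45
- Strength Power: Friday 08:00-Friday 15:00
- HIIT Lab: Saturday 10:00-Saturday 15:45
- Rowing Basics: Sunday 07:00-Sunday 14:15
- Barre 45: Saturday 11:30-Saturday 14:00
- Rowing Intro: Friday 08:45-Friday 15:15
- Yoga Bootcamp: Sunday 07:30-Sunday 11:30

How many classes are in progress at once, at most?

Sweep the timeline, counting +1 at each start and −1 at each end (ends before starts at a tie):
Friday 08:00 start Strength Power → 1
Friday 08:45 start Rowing Intro → 2
Friday 15:00 end Strength Power → 1
Friday 15:15 end Rowing Intro → 0
Saturday 08:00 start Boxing Intro → 1
Saturday 10:00 start HIIT Lab → 2
Saturday 11:30 start Barre 45 → 3
Saturday 13:45 end Boxing Intro → 2
Saturday 14:00 end Barre 45 → 1
Saturday 15:45 end HIIT Lab → 0
Sunday 07:00 start Rowing Basics → 1
Sunday 07:30 start Yoga Bootcamp → 2
Sunday 11:30 end Yoga Bootcamp → 1
Sunday 14:15 end Rowing Basics → 0
Sunday 17:15 start Boxing 45 → 1
Sunday 20:00 end Boxing 45 → 0
Peak is 3, at Saturday 11:30 (Barre 45, Boxing Intro, HIIT Lab).

3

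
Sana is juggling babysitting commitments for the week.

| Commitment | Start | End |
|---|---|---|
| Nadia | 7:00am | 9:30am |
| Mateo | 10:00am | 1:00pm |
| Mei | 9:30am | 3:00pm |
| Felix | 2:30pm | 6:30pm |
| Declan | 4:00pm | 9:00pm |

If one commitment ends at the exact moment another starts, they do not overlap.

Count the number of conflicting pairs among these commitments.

3

Check each pair: they overlap iff neither finishes before the other starts.
Sorted by start: Nadia, Mei, Mateo, Felix, Declan.
Mei starts exactly when Nadia ends (back-to-back, no overlap); Nadia is clear from here.
Mateo starts before Mei ends → Mei and Mateo overlap.
Felix starts before Mei ends → Mei and Felix overlap.
Declan starts after Mei ends.
Felix starts after Mateo ends; Mateo is clear from here.
Declan starts before Felix ends → Felix and Declan overlap.
Overlapping pairs: Declan & Felix, Felix & Mei, Mateo & Mei — 3 in total.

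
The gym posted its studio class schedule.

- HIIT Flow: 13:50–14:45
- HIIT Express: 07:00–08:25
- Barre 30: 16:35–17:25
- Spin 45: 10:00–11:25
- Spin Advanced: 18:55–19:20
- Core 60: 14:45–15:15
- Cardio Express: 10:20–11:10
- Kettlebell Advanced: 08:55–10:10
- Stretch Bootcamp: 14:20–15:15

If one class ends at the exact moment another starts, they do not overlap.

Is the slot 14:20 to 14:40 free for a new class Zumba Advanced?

HIIT Express: ends 08:25 at or before Zumba Advanced starts 14:20 → clear.
Kettlebell Advanced: ends 10:10 at or before Zumba Advanced starts 14:20 → clear.
Spin 45: ends 11:25 at or before Zumba Advanced starts 14:20 → clear.
Cardio Express: ends 11:10 at or before Zumba Advanced starts 14:20 → clear.
HIIT Flow: starts 13:50 before Zumba Advanced ends 14:40, and ends 14:45 after Zumba Advanced starts 14:20 → overlap.
Stretch Bootcamp: starts 14:20 before Zumba Advanced ends 14:40, and ends 15:15 after Zumba Advanced starts 14:20 → overlap.
Core 60: starts 14:45 at or after Zumba Advanced ends 14:40 → clear.
Barre 30: starts 16:35 at or after Zumba Advanced ends 14:40 → clear.
Spin Advanced: starts 18:55 at or after Zumba Advanced ends 14:40 → clear.
Zumba Advanced overlaps HIIT Flow, Stretch Bootcamp.

No — it overlaps HIIT Flow, Stretch Bootcamp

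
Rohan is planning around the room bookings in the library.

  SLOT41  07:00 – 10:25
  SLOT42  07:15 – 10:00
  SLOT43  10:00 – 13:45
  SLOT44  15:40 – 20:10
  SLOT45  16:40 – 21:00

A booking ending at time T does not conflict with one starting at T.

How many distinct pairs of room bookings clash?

3

Check each pair: they overlap iff neither finishes before the other starts.
Sorted by start: SLOT41, SLOT42, SLOT43, SLOT44, SLOT45.
SLOT42 starts before SLOT41 ends → SLOT41 and SLOT42 overlap.
SLOT43 starts before SLOT41 ends → SLOT41 and SLOT43 overlap.
SLOT44 starts after SLOT41 ends, so SLOT41 has no further overlaps.
SLOT43 starts exactly when SLOT42 ends (back-to-back, no overlap), so SLOT42 has no further overlaps.
SLOT44 starts after SLOT43 ends, so SLOT43 has no further overlaps.
SLOT45 starts before SLOT44 ends → SLOT44 and SLOT45 overlap.
Overlapping pairs: SLOT41 & SLOT42, SLOT41 & SLOT43, SLOT44 & SLOT45 — 3 in total.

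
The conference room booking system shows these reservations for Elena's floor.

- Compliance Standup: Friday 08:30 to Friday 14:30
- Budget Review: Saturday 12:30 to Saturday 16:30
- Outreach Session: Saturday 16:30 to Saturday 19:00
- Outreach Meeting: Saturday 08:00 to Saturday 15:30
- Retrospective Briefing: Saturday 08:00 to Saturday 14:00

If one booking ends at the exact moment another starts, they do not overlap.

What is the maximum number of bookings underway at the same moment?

3

Sweep the timeline, counting +1 at each start and −1 at each end (ends before starts at a tie):
Friday 08:30 start Compliance Standup → 1
Friday 14:30 end Compliance Standup → 0
Saturday 08:00 start Outreach Meeting → 1
Saturday 08:00 start Retrospective Briefing → 2
Saturday 12:30 start Budget Review → 3
Saturday 14:00 end Retrospective Briefing → 2
Saturday 15:30 end Outreach Meeting → 1
Saturday 16:30 end Budget Review → 0
Saturday 16:30 start Outreach Session → 1
Saturday 19:00 end Outreach Session → 0
Peak is 3, at Saturday 12:30 (Budget Review, Outreach Meeting, Retrospective Briefing).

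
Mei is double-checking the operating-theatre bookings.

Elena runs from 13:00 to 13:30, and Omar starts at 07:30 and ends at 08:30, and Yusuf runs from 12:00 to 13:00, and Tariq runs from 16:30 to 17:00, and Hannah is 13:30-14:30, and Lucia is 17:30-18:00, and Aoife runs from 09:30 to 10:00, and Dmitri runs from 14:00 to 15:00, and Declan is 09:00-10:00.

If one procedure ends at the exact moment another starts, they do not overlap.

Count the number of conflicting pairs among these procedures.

Check each pair: they overlap iff neither finishes before the other starts.
Sorted by start: Omar, Declan, Aoife, Yusuf, Elena, Hannah, Dmitri, Tariq, Lucia.
Declan starts after Omar ends; Omar is clear from here.
Aoife starts before Declan ends → Declan and Aoife overlap.
Yusuf starts after Declan ends; Declan is clear from here.
Yusuf starts after Aoife ends; Aoife is clear from here.
Elena starts exactly when Yusuf ends (back-to-back, no overlap); Yusuf is clear from here.
Hannah starts exactly when Elena ends (back-to-back, no overlap); Elena is clear from here.
Dmitri starts before Hannah ends → Hannah and Dmitri overlap.
Tariq starts after Hannah ends; Hannah is clear from here.
Tariq starts after Dmitri ends; Dmitri is clear from here.
Lucia starts after Tariq ends.
Overlapping pairs: Aoife & Declan, Dmitri & Hannah — 2 in total.

2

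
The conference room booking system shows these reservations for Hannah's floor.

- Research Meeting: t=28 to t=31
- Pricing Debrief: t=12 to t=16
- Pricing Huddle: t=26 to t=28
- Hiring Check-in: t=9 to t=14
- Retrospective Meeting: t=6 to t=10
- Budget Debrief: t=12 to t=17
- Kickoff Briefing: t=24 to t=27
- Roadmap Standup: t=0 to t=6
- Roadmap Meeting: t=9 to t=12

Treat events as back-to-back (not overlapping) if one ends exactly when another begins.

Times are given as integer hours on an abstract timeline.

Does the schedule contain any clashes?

Yes

Sorted by start: Roadmap Standup, Retrospective Meeting, Roadmap Meeting, Hiring Check-in, Pricing Debrief, Budget Debrief, Kickoff Briefing, Pricing Huddle, Research Meeting.
Retrospective Meeting starts exactly when Roadmap Standup ends (back-to-back, no overlap), so Roadmap Standup has no further overlaps.
Roadmap Meeting starts before Retrospective Meeting ends → Retrospective Meeting and Roadmap Meeting overlap.
That's a conflict, so the schedule is not conflict-free.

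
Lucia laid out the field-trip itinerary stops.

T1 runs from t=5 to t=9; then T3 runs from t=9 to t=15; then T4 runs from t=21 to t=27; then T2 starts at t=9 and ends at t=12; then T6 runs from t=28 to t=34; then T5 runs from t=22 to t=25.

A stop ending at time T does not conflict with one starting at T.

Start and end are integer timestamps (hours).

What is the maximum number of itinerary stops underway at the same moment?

2

Sweep the timeline, counting +1 at each start and −1 at each end (ends before starts at a tie):
t=5 start T1 → 1
t=9 end T1 → 0
t=9 start T2 → 1
t=9 start T3 → 2
t=12 end T2 → 1
t=15 end T3 → 0
t=21 start T4 → 1
t=22 start T5 → 2
t=25 end T5 → 1
t=27 end T4 → 0
t=28 start T6 → 1
t=34 end T6 → 0
Peak is 2, at t=9 (T2, T3).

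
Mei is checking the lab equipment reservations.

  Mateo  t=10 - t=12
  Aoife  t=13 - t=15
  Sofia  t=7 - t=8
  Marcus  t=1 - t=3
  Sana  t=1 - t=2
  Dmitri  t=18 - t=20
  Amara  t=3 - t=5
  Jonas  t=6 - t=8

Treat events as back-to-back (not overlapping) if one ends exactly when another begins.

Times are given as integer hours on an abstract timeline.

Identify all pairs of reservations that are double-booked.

Sorted by start: Marcus, Sana, Amara, Jonas, Sofia, Mateo, Aoife, Dmitri.
Sana starts before Marcus ends → Marcus and Sana overlap.
Amara starts exactly when Marcus ends (back-to-back, no overlap) — done with Marcus.
Amara starts after Sana ends — done with Sana.
Jonas starts after Amara ends — done with Amara.
Sofia starts before Jonas ends → Jonas and Sofia overlap.
Mateo starts after Jonas ends — done with Jonas.
Mateo starts after Sofia ends — done with Sofia.
Aoife starts after Mateo ends — done with Mateo.
Dmitri starts after Aoife ends.

Jonas & Sofia, Marcus & Sana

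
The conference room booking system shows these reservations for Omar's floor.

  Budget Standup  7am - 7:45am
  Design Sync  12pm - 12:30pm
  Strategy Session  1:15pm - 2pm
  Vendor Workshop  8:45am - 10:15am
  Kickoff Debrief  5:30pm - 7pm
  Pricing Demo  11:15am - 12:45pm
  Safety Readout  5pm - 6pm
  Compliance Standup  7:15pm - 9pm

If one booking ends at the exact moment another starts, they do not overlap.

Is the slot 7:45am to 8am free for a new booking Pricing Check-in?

Budget Standup: ends 7:45am at or before Pricing Check-in starts 7:45am → clear.
Vendor Workshop: starts 8:45am at or after Pricing Check-in ends 8am → clear.
Pricing Demo: starts 11:15am at or after Pricing Check-in ends 8am → clear.
Design Sync: starts 12pm at or after Pricing Check-in ends 8am → clear.
Strategy Session: starts 1:15pm at or after Pricing Check-in ends 8am → clear.
Safety Readout: starts 5pm at or after Pricing Check-in ends 8am → clear.
Kickoff Debrief: starts 5:30pm at or after Pricing Check-in ends 8am → clear.
Compliance Standup: starts 7:15pm at or after Pricing Check-in ends 8am → clear.

Yes — the slot is free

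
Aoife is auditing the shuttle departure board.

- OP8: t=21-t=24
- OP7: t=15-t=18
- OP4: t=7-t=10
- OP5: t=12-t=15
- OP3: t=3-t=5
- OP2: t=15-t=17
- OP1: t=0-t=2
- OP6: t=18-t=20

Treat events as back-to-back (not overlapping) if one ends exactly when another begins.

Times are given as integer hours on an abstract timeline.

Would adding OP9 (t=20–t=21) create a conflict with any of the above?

No — it doesn't clash with anything

OP1: ends t=2 at or before OP9 starts t=20 → clear.
OP3: ends t=5 at or before OP9 starts t=20 → clear.
OP4: ends t=10 at or before OP9 starts t=20 → clear.
OP5: ends t=15 at or before OP9 starts t=20 → clear.
OP2: ends t=17 at or before OP9 starts t=20 → clear.
OP7: ends t=18 at or before OP9 starts t=20 → clear.
OP6: ends t=20 at or before OP9 starts t=20 → clear.
OP8: starts t=21 at or after OP9 ends t=21 → clear.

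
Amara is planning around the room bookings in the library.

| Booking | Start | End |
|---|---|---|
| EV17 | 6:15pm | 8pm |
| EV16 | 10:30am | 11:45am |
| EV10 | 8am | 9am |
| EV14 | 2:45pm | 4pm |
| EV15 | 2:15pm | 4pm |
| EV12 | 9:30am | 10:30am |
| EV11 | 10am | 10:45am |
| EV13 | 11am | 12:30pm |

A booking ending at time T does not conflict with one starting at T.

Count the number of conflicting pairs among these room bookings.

4

Check each pair: they overlap iff neither finishes before the other starts.
Sorted by start: EV10, EV12, EV11, EV16, EV13, EV15, EV14, EV17.
EV12 starts after EV10 ends — done with EV10.
EV11 starts before EV12 ends → EV12 and EV11 overlap.
EV16 starts exactly when EV12 ends (back-to-back, no overlap) — done with EV12.
EV16 starts before EV11 ends → EV11 and EV16 overlap.
EV13 starts after EV11 ends — done with EV11.
EV13 starts before EV16 ends → EV16 and EV13 overlap.
EV15 starts after EV16 ends — done with EV16.
EV15 starts after EV13 ends — done with EV13.
EV14 starts before EV15 ends → EV15 and EV14 overlap.
EV17 starts after EV15 ends.
EV17 starts after EV14 ends.
Overlapping pairs: EV11 & EV12, EV11 & EV16, EV13 & EV16, EV14 & EV15 — 4 in total.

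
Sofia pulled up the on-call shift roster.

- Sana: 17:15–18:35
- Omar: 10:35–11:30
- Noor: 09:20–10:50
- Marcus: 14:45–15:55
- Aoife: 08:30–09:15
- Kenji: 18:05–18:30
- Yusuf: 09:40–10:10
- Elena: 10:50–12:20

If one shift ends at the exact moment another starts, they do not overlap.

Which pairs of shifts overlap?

Elena & Omar, Kenji & Sana, Noor & Omar, Noor & Yusuf

Sorted by start: Aoife, Noor, Yusuf, Omar, Elena, Marcus, Sana, Kenji.
Noor starts after Aoife ends, so nothing later overlaps Aoife either.
Yusuf starts before Noor ends → Noor and Yusuf overlap.
Omar starts before Noor ends → Noor and Omar overlap.
Elena starts exactly when Noor ends (back-to-back, no overlap), so nothing later overlaps Noor either.
Omar starts after Yusuf ends, so nothing later overlaps Yusuf either.
Elena starts before Omar ends → Omar and Elena overlap.
Marcus starts after Omar ends, so nothing later overlaps Omar either.
Marcus starts after Elena ends, so nothing later overlaps Elena either.
Sana starts after Marcus ends, so nothing later overlaps Marcus either.
Kenji starts before Sana ends → Sana and Kenji overlap.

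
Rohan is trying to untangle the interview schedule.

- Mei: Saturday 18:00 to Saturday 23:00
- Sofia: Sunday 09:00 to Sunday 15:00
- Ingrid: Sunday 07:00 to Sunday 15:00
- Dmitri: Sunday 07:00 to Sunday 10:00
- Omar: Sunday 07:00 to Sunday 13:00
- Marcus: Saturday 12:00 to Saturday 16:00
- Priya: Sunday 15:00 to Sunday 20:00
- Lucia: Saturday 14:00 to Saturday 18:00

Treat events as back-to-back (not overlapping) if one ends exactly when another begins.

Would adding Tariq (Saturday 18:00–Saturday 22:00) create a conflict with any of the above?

Yes — it overlaps Mei

Marcus: ends Saturday 16:00 at or before Tariq starts Saturday 18:00 → clear.
Lucia: ends Saturday 18:00 at or before Tariq starts Saturday 18:00 → clear.
Mei: starts Saturday 18:00 before Tariq ends Saturday 22:00, and ends Saturday 23:00 after Tariq starts Saturday 18:00 → overlap.
Omar: starts Sunday 07:00 at or after Tariq ends Saturday 22:00 → clear.
Ingrid: starts Sunday 07:00 at or after Tariq ends Saturday 22:00 → clear.
Dmitri: starts Sunday 07:00 at or after Tariq ends Saturday 22:00 → clear.
Sofia: starts Sunday 09:00 at or after Tariq ends Saturday 22:00 → clear.
Priya: starts Sunday 15:00 at or after Tariq ends Saturday 22:00 → clear.
Tariq overlaps Mei.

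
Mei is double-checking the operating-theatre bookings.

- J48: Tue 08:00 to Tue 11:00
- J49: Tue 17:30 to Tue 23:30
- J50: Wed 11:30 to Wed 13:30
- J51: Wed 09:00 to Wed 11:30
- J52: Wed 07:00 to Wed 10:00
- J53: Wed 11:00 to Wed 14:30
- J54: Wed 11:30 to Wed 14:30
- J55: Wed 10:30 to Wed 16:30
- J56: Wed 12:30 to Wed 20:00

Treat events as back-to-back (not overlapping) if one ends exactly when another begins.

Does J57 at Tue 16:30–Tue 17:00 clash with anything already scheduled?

No — it doesn't clash with anything

J48: ends Tue 11:00 at or before J57 starts Tue 16:30 → clear.
J49: starts Tue 17:30 at or after J57 ends Tue 17:00 → clear.
J52: starts Wed 07:00 at or after J57 ends Tue 17:00 → clear.
J51: starts Wed 09:00 at or after J57 ends Tue 17:00 → clear.
J55: starts Wed 10:30 at or after J57 ends Tue 17:00 → clear.
J53: starts Wed 11:00 at or after J57 ends Tue 17:00 → clear.
J50: starts Wed 11:30 at or after J57 ends Tue 17:00 → clear.
J54: starts Wed 11:30 at or after J57 ends Tue 17:00 → clear.
J56: starts Wed 12:30 at or after J57 ends Tue 17:00 → clear.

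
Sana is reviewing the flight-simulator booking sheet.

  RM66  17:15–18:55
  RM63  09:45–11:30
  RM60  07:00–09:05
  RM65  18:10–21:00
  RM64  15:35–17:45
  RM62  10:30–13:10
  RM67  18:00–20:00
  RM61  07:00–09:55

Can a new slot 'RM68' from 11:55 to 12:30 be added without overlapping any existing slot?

No — it overlaps RM62

RM60: ends 09:05 at or before RM68 starts 11:55 → clear.
RM61: ends 09:55 at or before RM68 starts 11:55 → clear.
RM63: ends 11:30 at or before RM68 starts 11:55 → clear.
RM62: starts 10:30 before RM68 ends 12:30, and ends 13:10 after RM68 starts 11:55 → overlap.
RM64: starts 15:35 at or after RM68 ends 12:30 → clear.
RM66: starts 17:15 at or after RM68 ends 12:30 → clear.
RM67: starts 18:00 at or after RM68 ends 12:30 → clear.
RM65: starts 18:10 at or after RM68 ends 12:30 → clear.
RM68 overlaps RM62.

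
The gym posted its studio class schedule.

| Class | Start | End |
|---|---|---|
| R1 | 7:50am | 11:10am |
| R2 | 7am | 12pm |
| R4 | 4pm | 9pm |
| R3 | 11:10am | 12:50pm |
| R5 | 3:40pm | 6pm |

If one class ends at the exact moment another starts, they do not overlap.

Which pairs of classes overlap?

R1 & R2, R2 & R3, R4 & R5

Check each pair: they overlap iff neither finishes before the other starts.
Sorted by start: R2, R1, R3, R5, R4.
R1 starts before R2 ends → R2 and R1 overlap.
R3 starts before R2 ends → R2 and R3 overlap.
R5 starts after R2 ends, so R2 has no further overlaps.
R3 starts exactly when R1 ends (back-to-back, no overlap), so R1 has no further overlaps.
R5 starts after R3 ends, so R3 has no further overlaps.
R4 starts before R5 ends → R5 and R4 overlap.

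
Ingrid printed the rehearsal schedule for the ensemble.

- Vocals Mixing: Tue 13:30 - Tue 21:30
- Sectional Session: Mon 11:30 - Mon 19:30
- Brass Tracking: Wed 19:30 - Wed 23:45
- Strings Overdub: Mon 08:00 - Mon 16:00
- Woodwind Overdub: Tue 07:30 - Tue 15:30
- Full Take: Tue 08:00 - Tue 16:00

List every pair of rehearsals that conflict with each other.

Two intervals overlap when each starts before the other ends.
Sorted by start: Strings Overdub, Sectional Session, Woodwind Overdub, Full Take, Vocals Mixing, Brass Tracking.
Sectional Session starts before Strings Overdub ends → Strings Overdub and Sectional Session overlap.
Woodwind Overdub starts after Strings Overdub ends, so Strings Overdub has no further overlaps.
Woodwind Overdub starts after Sectional Session ends, so Sectional Session has no further overlaps.
Full Take starts before Woodwind Overdub ends → Woodwind Overdub and Full Take overlap.
Vocals Mixing starts before Woodwind Overdub ends → Woodwind Overdub and Vocals Mixing overlap.
Brass Tracking starts after Woodwind Overdub ends.
Vocals Mixing starts before Full Take ends → Full Take and Vocals Mixing overlap.
Brass Tracking starts after Full Take ends.
Brass Tracking starts after Vocals Mixing ends.

Full Take & Vocals Mixing, Full Take & Woodwind Overdub, Sectional Session & Strings Overdub, Vocals Mixing & Woodwind Overdub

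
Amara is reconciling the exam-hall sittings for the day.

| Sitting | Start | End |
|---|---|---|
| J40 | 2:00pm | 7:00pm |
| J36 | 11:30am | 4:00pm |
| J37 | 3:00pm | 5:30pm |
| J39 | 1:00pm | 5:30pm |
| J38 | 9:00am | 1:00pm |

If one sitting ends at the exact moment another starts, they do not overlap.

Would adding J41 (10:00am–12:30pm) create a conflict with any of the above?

Yes — it overlaps J36, J38

J38: starts 9:00am before J41 ends 12:30pm, and ends 1:00pm after J41 starts 10:00am → overlap.
J36: starts 11:30am before J41 ends 12:30pm, and ends 4:00pm after J41 starts 10:00am → overlap.
J39: starts 1:00pm at or after J41 ends 12:30pm → clear.
J40: starts 2:00pm at or after J41 ends 12:30pm → clear.
J37: starts 3:00pm at or after J41 ends 12:30pm → clear.
J41 overlaps J36, J38.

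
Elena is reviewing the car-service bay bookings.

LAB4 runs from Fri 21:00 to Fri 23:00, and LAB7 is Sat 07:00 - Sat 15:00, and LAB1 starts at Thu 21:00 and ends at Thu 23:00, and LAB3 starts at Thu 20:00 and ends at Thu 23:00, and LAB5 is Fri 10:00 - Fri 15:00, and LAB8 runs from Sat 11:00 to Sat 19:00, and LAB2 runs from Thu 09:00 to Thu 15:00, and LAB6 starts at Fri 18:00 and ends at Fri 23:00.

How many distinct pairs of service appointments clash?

Sorted by start: LAB2, LAB3, LAB1, LAB5, LAB6, LAB4, LAB7, LAB8.
LAB3 starts after LAB2 ends, so nothing later overlaps LAB2 either.
LAB1 starts before LAB3 ends → LAB3 and LAB1 overlap.
LAB5 starts after LAB3 ends, so nothing later overlaps LAB3 either.
LAB5 starts after LAB1 ends, so nothing later overlaps LAB1 either.
LAB6 starts after LAB5 ends, so nothing later overlaps LAB5 either.
LAB4 starts before LAB6 ends → LAB6 and LAB4 overlap.
LAB7 starts after LAB6 ends, so nothing later overlaps LAB6 either.
LAB7 starts after LAB4 ends, so nothing later overlaps LAB4 either.
LAB8 starts before LAB7 ends → LAB7 and LAB8 overlap.
Overlapping pairs: LAB1 & LAB3, LAB4 & LAB6, LAB7 & LAB8 — 3 in total.

3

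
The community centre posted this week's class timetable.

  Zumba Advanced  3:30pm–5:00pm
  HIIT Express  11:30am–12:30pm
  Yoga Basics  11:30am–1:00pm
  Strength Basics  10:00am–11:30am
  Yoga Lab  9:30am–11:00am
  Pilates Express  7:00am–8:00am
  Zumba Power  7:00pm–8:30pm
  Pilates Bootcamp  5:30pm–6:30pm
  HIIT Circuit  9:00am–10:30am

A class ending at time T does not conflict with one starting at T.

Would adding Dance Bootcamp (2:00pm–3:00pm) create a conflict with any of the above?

No — it doesn't clash with anything

Pilates Express: ends 8:00am at or before Dance Bootcamp starts 2:00pm → clear.
HIIT Circuit: ends 10:30am at or before Dance Bootcamp starts 2:00pm → clear.
Yoga Lab: ends 11:00am at or before Dance Bootcamp starts 2:00pm → clear.
Strength Basics: ends 11:30am at or before Dance Bootcamp starts 2:00pm → clear.
Yoga Basics: ends 1:00pm at or before Dance Bootcamp starts 2:00pm → clear.
HIIT Express: ends 12:30pm at or before Dance Bootcamp starts 2:00pm → clear.
Zumba Advanced: starts 3:30pm at or after Dance Bootcamp ends 3:00pm → clear.
Pilates Bootcamp: starts 5:30pm at or after Dance Bootcamp ends 3:00pm → clear.
Zumba Power: starts 7:00pm at or after Dance Bootcamp ends 3:00pm → clear.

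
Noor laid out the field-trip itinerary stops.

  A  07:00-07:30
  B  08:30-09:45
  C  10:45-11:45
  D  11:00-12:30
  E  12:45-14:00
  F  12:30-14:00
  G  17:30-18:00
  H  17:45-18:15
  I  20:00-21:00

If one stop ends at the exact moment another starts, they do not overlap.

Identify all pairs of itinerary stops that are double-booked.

C & D, E & F, G & H

Two intervals overlap when each starts before the other ends.
Sorted by start: A, B, C, D, F, E, G, H, I.
B starts after A ends, so A has no further overlaps.
C starts after B ends, so B has no further overlaps.
D starts before C ends → C and D overlap.
F starts after C ends, so C has no further overlaps.
F starts exactly when D ends (back-to-back, no overlap), so D has no further overlaps.
E starts before F ends → F and E overlap.
G starts after F ends, so F has no further overlaps.
G starts after E ends, so E has no further overlaps.
H starts before G ends → G and H overlap.
I starts after G ends.
I starts after H ends.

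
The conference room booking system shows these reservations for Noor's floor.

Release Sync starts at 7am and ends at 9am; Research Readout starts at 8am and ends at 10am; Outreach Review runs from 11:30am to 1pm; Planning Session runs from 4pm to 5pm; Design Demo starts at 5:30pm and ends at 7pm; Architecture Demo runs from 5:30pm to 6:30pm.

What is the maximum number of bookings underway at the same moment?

2

Sort all start/end points and keep a running count:
7am start Release Sync → 1
8am start Research Readout → 2
9am end Release Sync → 1
10am end Research Readout → 0
11:30am start Outreach Review → 1
1pm end Outreach Review → 0
4pm start Planning Session → 1
5pm end Planning Session → 0
5:30pm start Architecture Demo → 1
5:30pm start Design Demo → 2
6:30pm end Architecture Demo → 1
7pm end Design Demo → 0
Peak is 2, at 8am (Release Sync, Research Readout).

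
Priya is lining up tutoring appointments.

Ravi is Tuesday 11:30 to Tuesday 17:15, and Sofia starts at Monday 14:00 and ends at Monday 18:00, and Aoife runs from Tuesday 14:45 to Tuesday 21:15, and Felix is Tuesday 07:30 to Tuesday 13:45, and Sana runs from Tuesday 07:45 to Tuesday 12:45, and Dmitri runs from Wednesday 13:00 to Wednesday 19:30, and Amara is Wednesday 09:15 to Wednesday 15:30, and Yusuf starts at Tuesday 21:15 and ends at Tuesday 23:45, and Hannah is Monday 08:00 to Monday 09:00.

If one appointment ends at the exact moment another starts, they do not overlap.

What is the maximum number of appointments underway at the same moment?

Sort all start/end points and keep a running count:
Monday 08:00 start Hannah → 1
Monday 09:00 end Hannah → 0
Monday 14:00 start Sofia → 1
Monday 18:00 end Sofia → 0
Tuesday 07:30 start Felix → 1
Tuesday 07:45 start Sana → 2
Tuesday 11:30 start Ravi → 3
Tuesday 12:45 end Sana → 2
Tuesday 13:45 end Felix → 1
Tuesday 14:45 start Aoife → 2
Tuesday 17:15 end Ravi → 1
Tuesday 21:15 end Aoife → 0
Tuesday 21:15 start Yusuf → 1
Tuesday 23:45 end Yusuf → 0
Wednesday 09:15 start Amara → 1
Wednesday 13:00 start Dmitri → 2
Wednesday 15:30 end Amara → 1
Wednesday 19:30 end Dmitri → 0
Peak is 3, at Tuesday 11:30 (Felix, Ravi, Sana).

3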